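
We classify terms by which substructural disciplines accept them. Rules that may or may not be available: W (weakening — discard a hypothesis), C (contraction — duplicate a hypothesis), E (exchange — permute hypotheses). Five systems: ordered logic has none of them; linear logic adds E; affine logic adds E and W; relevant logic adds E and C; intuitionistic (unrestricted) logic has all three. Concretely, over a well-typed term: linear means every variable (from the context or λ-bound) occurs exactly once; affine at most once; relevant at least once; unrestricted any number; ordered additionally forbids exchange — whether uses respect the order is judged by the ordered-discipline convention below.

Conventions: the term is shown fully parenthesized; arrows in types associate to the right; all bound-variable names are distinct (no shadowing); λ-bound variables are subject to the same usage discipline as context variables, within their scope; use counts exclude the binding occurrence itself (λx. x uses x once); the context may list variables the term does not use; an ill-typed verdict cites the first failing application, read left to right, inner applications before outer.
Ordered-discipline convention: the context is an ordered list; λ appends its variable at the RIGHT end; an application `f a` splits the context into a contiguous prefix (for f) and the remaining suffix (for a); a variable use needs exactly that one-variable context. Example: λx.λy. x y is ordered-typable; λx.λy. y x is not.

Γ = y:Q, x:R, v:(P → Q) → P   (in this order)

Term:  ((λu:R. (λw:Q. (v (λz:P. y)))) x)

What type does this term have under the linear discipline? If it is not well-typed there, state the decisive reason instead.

not well-typed under linear — needs weakening: u, w, z unused
counts: y=1; x=1; v=1; u (bound)=0; w (bound)=0; z (bound)=0
use order (left to right): v, y, x
typing: the term checks, with type Q → P
all disciplines: ordered ✗ | linear ✗ | affine ✓ | relevant ✗ | unrestricted ✓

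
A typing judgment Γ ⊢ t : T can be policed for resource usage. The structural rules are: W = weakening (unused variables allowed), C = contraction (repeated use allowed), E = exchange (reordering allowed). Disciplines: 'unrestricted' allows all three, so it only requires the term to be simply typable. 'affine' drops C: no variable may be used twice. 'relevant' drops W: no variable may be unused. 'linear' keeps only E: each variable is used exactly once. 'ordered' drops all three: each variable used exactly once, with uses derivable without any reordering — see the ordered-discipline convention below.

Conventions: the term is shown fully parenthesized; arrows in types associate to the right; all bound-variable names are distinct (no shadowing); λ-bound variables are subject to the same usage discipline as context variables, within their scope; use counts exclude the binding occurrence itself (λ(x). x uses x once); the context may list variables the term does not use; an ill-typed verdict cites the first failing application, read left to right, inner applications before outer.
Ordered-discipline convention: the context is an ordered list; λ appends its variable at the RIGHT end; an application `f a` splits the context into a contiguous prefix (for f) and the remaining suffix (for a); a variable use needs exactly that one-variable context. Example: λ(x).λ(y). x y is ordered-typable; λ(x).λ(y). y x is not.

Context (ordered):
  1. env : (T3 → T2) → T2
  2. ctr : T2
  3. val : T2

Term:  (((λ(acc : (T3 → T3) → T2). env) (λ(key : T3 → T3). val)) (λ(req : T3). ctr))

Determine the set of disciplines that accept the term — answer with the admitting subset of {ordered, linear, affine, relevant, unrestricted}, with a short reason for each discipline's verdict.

admitted by: affine, unrestricted
use counts: env ×1, ctr ×1, val ×1, acc (bound) ×0, key (bound) ×0, req (bound) ×0
uses in reading order: env, val, ctr
typing: well-typed — term : T2
ordered ✗ (acc, key, req left unused)
linear ✗ (acc, key, req left unused)
affine ✓ (none of env, ctr, val, acc, key, req used more than once)
relevant ✗ (acc, key, req left unused)
unrestricted ✓ (typability at T2 is all that's needed)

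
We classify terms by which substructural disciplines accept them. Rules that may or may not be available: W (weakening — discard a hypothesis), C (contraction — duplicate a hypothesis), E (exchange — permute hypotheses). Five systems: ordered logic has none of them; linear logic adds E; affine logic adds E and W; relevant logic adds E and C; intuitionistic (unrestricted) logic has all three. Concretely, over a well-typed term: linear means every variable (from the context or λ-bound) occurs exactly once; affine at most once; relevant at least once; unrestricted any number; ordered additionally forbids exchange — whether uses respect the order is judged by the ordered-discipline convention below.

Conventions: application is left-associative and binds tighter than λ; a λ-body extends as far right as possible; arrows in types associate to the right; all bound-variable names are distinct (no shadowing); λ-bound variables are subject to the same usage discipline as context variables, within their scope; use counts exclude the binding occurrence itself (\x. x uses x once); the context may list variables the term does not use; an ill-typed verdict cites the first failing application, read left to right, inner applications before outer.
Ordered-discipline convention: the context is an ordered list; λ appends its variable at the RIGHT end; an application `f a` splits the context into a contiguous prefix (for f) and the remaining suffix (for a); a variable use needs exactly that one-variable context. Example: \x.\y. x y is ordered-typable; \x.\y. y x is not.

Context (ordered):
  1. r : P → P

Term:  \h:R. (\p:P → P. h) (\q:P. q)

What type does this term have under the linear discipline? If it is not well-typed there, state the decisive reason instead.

not well-typed under linear — r, p never used (weakening)
counts: r ×0; h (λ-bound) ×1; p (λ-bound) ×0; q (λ-bound) ×1
use order (left to right): h, q
typing: well-typed — term : R → R
all disciplines: ordered ✗; linear ✗; affine ✓; relevant ✗; unrestricted ✓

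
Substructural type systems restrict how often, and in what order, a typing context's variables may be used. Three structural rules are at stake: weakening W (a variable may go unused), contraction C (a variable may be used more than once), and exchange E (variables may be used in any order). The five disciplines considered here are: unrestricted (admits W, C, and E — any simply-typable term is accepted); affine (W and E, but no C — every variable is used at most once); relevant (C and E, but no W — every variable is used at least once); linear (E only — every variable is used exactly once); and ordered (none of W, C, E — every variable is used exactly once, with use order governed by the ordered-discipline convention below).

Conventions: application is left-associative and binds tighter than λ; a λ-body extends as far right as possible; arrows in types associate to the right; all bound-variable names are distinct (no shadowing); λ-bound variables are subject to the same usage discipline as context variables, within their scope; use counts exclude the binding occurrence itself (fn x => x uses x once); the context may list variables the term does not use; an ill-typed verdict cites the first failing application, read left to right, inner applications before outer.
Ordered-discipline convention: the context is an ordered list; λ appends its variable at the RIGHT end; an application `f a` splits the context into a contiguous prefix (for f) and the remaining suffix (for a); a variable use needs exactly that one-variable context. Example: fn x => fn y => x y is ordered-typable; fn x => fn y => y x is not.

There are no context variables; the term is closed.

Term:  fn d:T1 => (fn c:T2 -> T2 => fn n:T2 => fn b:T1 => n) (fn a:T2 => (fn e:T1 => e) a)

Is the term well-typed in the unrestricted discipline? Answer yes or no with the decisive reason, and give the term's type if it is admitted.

no — not simply typable
variable uses: d (bound): 0; c (bound): 0; n (bound): 1; b (bound): 0; a (bound): 1; e (bound): 1
left-to-right use order: n, e, a
typing: ill-typed: an application expects T1 but receives T2
summary: ordered ✗ · linear ✗ · affine ✗ · relevant ✗ · unrestricted ✗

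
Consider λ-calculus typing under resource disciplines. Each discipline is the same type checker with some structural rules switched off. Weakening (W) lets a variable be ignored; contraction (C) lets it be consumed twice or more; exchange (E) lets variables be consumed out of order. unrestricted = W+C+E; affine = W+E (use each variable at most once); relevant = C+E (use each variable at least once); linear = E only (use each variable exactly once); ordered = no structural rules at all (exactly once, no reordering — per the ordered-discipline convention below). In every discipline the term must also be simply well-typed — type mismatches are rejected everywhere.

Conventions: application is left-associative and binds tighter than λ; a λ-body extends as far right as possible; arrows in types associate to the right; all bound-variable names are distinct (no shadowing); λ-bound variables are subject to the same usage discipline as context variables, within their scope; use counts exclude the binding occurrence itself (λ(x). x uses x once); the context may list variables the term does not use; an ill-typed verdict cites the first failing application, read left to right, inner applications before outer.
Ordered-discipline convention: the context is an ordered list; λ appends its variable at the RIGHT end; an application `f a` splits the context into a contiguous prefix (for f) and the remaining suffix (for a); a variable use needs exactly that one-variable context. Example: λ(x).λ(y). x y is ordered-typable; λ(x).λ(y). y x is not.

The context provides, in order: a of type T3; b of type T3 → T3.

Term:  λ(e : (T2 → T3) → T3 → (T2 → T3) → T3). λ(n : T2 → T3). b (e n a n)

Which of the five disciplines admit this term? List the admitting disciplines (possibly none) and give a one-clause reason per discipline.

admitting disciplines: relevant, unrestricted
use counts: a ×1, b ×1, e (bound) ×1, n (bound) ×2
order of uses: b, e, n, a, n
typing: the term checks, with type ((T2 → T3) → T3 → (T2 → T3) → T3) → (T2 → T3) → T3
ordered: ✗ — repeated use of n ×2
linear: ✗ — repeated use of n ×2
affine: ✗ — repeated use of n ×2
relevant: ✓ — at least one use each (a, b, e, n)
unrestricted: ✓ — type-checks (((T2 → T3) → T3 → (T2 → T3) → T3) → (T2 → T3) → T3) and nothing is barred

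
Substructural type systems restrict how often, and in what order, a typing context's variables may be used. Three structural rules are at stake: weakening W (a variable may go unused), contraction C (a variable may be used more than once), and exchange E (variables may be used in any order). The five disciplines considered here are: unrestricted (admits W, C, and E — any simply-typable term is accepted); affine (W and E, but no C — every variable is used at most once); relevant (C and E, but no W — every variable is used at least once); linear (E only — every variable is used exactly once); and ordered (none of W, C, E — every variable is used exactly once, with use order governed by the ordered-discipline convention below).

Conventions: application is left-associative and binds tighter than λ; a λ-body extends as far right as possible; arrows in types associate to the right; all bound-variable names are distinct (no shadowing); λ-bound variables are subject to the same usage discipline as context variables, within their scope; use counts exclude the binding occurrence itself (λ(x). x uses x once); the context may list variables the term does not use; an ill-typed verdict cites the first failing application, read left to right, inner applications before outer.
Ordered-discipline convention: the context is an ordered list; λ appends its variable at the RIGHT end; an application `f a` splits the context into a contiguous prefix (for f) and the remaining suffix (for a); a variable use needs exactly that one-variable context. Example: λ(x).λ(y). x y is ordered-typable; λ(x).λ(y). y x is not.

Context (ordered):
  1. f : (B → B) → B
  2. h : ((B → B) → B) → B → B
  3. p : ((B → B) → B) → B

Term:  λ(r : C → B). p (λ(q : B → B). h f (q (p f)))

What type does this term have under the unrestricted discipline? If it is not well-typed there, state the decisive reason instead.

term : (C → B) → B
usage: f: 2×; h: 1×; p: 2×; r (λ-bound): 0×; q (λ-bound): 1×
order of uses: p, h, f, q, p, f
typing: well-typed at (C → B) → B
summary: ordered ✗ | linear ✗ | affine ✗ | relevant ✗ | unrestricted ✓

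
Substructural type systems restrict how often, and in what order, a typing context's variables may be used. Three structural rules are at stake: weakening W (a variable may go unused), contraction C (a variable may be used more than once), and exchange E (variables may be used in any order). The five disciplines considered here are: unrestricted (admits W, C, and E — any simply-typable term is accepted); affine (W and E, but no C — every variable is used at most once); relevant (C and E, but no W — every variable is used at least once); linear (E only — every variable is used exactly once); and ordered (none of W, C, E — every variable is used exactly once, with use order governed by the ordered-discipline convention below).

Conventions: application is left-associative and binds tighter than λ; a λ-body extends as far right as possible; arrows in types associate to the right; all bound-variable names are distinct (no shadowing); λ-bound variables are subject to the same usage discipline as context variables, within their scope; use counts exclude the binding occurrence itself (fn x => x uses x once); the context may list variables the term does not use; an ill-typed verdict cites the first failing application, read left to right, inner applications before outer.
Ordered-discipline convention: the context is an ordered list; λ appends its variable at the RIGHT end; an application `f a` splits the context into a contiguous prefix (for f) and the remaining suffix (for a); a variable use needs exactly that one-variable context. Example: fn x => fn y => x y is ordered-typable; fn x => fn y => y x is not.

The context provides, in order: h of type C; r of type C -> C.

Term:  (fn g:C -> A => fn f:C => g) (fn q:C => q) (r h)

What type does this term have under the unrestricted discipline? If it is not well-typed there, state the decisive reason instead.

not well-typed under unrestricted — the type mismatch rejects it
usage: h ×1, r ×1, g (λ-bound) ×1, f (λ-bound) ×0, q (λ-bound) ×1
uses in reading order: g, q, r, h
typing: ill-typed: an argument C -> C mismatches the expected C -> A
per-discipline verdicts: ordered ✗ | linear ✗ | affine ✗ | relevant ✗ | unrestricted ✗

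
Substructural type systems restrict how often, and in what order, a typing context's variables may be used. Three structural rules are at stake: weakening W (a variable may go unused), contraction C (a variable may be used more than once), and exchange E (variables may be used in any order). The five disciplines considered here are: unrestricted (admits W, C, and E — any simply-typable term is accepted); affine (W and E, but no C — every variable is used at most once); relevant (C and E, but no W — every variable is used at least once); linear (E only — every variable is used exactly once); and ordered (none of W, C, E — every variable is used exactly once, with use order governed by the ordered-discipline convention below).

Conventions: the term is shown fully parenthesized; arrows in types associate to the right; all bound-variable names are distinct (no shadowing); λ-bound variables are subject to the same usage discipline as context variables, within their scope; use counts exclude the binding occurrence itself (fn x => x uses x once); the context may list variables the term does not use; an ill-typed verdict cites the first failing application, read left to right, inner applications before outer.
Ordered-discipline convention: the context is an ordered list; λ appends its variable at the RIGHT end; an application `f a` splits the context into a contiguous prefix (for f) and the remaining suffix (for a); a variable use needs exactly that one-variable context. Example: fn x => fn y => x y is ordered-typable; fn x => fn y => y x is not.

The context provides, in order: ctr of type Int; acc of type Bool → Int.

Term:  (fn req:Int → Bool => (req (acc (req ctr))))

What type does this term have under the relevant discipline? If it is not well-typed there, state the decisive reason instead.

term : (Int → Bool) → Bool
usage: ctr ×1; acc ×1; req (λ-bound) ×2
uses in reading order: req, acc, req, ctr
typing: well-typed at (Int → Bool) → Bool
across the five disciplines: ordered ✗, linear ✗, affine ✗, relevant ✓, unrestricted ✓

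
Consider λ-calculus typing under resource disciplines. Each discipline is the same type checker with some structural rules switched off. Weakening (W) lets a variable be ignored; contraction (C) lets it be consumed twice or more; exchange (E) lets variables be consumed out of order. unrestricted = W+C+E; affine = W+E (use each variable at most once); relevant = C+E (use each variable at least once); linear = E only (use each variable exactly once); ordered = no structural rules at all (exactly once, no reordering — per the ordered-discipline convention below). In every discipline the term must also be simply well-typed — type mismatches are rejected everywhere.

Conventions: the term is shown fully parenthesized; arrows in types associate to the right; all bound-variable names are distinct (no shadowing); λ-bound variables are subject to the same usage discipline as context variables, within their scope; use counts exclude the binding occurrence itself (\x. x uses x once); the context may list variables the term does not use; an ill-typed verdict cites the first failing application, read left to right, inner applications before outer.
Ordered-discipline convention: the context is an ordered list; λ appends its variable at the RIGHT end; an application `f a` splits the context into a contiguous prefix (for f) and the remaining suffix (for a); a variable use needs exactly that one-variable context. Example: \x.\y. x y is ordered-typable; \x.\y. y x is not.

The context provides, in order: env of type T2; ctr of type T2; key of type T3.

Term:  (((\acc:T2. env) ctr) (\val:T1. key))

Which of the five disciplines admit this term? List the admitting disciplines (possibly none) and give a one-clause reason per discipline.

accepted by: none
counts: env=1, ctr=1, key=1, acc (bound)=0, val (bound)=0
left-to-right use order: env, ctr, key
typing: ill-typed: non-function type T2 applied to an argument
ordered: ✗ — the type mismatch rejects it
linear: ✗ — not simply typable
affine: ✗ — fails simple typing
relevant: ✗ — a type mismatch blocks all five
unrestricted: ✗ — the type mismatch rejects it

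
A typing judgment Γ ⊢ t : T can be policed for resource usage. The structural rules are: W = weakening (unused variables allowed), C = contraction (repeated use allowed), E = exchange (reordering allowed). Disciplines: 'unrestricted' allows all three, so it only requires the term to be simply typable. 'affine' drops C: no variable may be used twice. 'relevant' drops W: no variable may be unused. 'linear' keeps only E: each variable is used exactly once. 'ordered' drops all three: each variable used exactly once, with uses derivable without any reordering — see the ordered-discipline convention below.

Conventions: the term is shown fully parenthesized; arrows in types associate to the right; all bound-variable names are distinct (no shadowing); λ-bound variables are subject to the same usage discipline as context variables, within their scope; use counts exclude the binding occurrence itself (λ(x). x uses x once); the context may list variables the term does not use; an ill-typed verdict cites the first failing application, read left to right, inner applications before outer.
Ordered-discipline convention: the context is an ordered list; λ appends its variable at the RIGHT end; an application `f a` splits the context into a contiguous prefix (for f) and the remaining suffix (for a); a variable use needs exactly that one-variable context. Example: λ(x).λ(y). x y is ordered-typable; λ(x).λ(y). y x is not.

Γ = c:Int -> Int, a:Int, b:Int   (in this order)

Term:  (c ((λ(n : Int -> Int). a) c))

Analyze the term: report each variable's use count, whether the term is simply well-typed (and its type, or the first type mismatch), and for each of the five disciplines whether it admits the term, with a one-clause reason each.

variable uses: c ×2; a ×1; b ×0; n [bound] ×0
use order (left to right): c, a, c
typing: ✓ — Int
ordered: ✗ — c ×2 used more than once (contraction); needs weakening: b, n unused
linear: ✗ — c ×2 used more than once (contraction); needs weakening: b, n unused
affine: ✗ — c ×2 used more than once (contraction)
relevant: ✗ — needs weakening: b, n unused
unrestricted: ✓ — typability at Int is all that's needed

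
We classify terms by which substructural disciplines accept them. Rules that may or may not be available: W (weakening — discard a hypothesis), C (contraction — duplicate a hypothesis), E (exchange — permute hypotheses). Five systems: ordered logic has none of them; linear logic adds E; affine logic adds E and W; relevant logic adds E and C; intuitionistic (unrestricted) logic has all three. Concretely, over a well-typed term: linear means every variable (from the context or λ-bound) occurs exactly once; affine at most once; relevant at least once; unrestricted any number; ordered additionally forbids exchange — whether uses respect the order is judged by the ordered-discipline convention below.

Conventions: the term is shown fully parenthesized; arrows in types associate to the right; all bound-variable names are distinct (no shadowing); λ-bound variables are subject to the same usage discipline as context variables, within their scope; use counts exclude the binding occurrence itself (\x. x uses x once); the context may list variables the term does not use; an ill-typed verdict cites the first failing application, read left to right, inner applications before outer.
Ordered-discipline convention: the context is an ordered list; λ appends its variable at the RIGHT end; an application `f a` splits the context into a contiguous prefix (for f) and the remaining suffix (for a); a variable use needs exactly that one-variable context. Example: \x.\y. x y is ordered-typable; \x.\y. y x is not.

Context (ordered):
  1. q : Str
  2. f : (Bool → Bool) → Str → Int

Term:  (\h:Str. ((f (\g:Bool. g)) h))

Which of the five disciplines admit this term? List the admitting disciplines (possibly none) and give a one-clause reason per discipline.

admitting disciplines: affine, unrestricted
use counts: q=0, f=1, h [bound]=1, g [bound]=1
uses in reading order: f, g, h
typing: the term checks, with type Str → Int
ordered: ✗ — q never used (weakening)
linear: ✗ — q never used (weakening)
affine: ✓ — q, f, h, g: no repeats, contraction unneeded
relevant: ✗ — q never used (weakening)
unrestricted: ✓ — well-typed at Str → Int; no restrictions here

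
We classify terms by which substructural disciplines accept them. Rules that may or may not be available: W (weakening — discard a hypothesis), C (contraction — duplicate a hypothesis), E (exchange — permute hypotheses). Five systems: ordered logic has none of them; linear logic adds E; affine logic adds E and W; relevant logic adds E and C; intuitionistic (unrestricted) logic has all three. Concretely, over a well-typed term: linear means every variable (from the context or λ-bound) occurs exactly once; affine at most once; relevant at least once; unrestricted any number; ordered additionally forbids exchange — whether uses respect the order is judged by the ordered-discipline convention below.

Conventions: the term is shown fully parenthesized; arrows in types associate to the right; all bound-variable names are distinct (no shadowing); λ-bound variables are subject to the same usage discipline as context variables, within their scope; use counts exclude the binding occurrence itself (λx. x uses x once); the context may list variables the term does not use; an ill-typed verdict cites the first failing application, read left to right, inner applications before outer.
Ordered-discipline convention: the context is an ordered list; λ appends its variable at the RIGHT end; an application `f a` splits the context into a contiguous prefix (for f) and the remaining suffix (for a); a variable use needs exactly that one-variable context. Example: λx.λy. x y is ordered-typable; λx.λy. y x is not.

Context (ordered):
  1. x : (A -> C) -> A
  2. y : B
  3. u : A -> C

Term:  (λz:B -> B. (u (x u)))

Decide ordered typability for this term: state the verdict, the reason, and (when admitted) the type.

no — repeated use of u ×2; y, z left unused
usage: x: 1×, y: 0×, u: 2×, z (bound): 0×
uses in reading order: u, x, u
typing: well-typed at (B -> B) -> C
summary: ordered ✗, linear ✗, affine ✗, relevant ✗, unrestricted ✓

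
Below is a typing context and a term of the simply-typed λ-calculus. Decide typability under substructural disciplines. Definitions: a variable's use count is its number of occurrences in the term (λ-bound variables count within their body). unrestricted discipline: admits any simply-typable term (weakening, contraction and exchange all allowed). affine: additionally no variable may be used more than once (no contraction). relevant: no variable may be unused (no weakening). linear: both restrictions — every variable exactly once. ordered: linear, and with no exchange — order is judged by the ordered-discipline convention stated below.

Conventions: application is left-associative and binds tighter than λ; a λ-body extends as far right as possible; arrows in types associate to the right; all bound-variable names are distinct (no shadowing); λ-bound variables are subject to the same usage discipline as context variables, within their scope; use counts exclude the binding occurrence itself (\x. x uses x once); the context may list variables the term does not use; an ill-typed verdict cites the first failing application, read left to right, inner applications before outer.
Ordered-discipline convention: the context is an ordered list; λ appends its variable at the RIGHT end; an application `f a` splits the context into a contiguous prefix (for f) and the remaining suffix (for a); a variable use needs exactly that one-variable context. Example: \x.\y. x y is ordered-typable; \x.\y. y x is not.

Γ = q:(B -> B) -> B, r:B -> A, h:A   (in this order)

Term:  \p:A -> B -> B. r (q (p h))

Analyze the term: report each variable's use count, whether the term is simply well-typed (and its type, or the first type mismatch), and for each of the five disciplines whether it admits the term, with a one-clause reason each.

use counts: q: 1×, r: 1×, h: 1×, p (bound): 1×
left-to-right use order: r, q, p, h
typing: well-typed — term : (A -> B -> B) -> A
ordered: ✗ — no contiguous prefix/suffix split fits r, q, p, h
linear: ✓ — exactly-once usage across q, r, h, p
affine: ✓ — at most one use each (q, r, h, p)
relevant: ✓ — q, r, h, p: all used, weakening unneeded
unrestricted: ✓ — simply typable at (A -> B -> B) -> A; W, C, E all held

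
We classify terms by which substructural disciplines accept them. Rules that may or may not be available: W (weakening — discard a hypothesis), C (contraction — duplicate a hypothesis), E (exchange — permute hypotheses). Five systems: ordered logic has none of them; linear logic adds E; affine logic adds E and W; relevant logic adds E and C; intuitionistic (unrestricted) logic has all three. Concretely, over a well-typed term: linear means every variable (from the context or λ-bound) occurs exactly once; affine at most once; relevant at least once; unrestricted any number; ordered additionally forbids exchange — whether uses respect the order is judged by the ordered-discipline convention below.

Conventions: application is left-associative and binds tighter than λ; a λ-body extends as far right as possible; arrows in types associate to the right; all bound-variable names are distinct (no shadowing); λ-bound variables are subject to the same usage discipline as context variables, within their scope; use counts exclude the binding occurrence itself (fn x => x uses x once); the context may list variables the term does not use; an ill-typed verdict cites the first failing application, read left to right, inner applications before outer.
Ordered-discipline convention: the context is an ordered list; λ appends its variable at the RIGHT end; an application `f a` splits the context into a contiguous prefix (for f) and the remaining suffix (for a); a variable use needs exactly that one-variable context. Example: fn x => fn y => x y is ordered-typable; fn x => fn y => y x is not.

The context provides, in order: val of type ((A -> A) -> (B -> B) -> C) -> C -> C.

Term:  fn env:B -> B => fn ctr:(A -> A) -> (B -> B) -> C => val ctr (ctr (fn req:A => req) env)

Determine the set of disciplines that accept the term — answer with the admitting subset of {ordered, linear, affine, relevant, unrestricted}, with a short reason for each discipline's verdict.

admitted by: relevant, unrestricted
counts: val ×1; env (λ-bound) ×1; ctr (λ-bound) ×2; req (λ-bound) ×1
order of uses: val, ctr, ctr, req, env
typing: well-typed at (B -> B) -> ((A -> A) -> (B -> B) -> C) -> C
ordered: ✗ — ctr ×2 used more than once (contraction)
linear: ✗ — ctr ×2 used more than once (contraction)
affine: ✗ — ctr ×2 used more than once (contraction)
relevant: ✓ — at least one use each (val, env, ctr, req)
unrestricted: ✓ — well-typed at (B -> B) -> ((A -> A) -> (B -> B) -> C) -> C; no restrictions here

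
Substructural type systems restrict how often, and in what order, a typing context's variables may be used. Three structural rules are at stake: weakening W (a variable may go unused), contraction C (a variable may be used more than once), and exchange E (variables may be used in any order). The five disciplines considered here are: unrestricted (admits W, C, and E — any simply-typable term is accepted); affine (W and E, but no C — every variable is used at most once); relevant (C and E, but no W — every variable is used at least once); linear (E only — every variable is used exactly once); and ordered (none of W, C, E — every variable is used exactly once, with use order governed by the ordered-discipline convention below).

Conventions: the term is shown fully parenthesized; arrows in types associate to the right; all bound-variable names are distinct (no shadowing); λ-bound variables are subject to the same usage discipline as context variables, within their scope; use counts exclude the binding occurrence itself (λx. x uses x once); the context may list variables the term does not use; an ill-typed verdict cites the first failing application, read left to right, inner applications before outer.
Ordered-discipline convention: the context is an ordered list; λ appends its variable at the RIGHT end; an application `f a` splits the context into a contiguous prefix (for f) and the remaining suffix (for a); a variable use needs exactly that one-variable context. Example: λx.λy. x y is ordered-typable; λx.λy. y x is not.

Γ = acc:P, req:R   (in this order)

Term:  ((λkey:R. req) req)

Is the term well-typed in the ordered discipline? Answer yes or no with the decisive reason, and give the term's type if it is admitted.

no — repeated use of req ×2; needs weakening: acc, key unused
usage: acc: 0×; req: 2×; key [bound]: 0×
left-to-right use order: req, req
typing: well-typed at R
per-discipline verdicts: ordered ✗; linear ✗; affine ✗; relevant ✗; unrestricted ✓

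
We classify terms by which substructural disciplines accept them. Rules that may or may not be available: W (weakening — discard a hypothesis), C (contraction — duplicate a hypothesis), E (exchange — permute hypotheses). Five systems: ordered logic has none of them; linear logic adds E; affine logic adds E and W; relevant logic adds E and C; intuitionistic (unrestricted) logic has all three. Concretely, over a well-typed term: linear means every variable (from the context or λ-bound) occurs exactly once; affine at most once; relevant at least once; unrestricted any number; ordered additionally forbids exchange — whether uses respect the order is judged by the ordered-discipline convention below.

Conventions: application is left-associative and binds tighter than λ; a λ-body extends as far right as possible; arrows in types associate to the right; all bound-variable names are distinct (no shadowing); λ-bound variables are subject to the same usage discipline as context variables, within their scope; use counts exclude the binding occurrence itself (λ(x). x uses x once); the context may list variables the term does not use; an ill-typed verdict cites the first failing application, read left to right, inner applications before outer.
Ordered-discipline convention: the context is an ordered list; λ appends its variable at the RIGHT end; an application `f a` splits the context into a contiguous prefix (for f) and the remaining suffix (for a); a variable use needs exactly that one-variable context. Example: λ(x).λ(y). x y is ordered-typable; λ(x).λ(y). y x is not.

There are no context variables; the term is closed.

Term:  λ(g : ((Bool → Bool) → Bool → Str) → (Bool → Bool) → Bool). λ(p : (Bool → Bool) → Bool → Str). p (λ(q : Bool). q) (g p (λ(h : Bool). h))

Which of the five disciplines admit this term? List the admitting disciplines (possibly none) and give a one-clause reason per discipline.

admitting disciplines: relevant, unrestricted
usage: g (bound): 1, p (bound): 2, q (bound): 1, h (bound): 1
uses in reading order: p, q, g, p, h
typing: the term checks, with type (((Bool → Bool) → Bool → Str) → (Bool → Bool) → Bool) → ((Bool → Bool) → Bool → Str) → Str
ordered: ✗, needs contraction — p ×2
linear: ✗, needs contraction — p ×2
affine: ✗, needs contraction — p ×2
relevant: ✓, every one of g, p, q, h appears
unrestricted: ✓, simply typable at (((Bool → Bool) → Bool → Str) → (Bool → Bool) → Bool) → ((Bool → Bool) → Bool → Str) → Str; W, C, E all held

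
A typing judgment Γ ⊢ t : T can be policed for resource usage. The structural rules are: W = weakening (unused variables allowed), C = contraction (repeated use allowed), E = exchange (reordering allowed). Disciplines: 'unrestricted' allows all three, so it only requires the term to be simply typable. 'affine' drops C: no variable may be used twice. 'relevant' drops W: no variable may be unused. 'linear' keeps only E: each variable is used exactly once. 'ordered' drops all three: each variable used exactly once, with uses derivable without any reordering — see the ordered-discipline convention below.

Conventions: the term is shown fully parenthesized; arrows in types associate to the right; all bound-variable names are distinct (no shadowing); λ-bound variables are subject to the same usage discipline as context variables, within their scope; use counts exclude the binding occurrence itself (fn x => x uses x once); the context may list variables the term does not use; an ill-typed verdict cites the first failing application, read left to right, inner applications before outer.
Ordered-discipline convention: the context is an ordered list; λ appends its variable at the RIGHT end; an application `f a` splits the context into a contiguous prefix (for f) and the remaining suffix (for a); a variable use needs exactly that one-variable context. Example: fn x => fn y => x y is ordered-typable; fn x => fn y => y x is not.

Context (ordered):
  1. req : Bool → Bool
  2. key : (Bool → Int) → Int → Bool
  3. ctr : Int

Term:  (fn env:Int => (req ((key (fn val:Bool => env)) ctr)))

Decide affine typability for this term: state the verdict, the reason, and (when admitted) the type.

yes — at most one use each (req, key, ctr, env, val); term : Int → Bool
variable uses: req: 1; key: 1; ctr: 1; env (bound): 1; val (bound): 0
uses in reading order: req, key, env, ctr
typing: well-typed — term : Int → Bool
all disciplines: ordered ✗ · linear ✗ · affine ✓ · relevant ✗ · unrestricted ✓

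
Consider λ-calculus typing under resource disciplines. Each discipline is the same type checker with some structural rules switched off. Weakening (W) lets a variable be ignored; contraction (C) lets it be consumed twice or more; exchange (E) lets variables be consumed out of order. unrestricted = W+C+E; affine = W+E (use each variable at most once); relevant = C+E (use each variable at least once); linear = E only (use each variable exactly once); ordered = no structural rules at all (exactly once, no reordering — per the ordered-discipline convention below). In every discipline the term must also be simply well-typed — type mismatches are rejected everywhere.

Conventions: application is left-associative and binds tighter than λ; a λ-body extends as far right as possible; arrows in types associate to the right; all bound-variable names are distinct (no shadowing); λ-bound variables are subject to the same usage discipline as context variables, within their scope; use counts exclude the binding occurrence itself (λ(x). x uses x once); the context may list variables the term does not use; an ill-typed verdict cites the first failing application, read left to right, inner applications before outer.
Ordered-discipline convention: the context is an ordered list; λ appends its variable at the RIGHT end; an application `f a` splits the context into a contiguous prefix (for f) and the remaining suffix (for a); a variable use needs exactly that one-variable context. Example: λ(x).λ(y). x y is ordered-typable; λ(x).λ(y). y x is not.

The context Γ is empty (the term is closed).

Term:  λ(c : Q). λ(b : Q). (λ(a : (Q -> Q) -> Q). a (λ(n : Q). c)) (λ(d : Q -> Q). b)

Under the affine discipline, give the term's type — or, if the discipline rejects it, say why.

term : Q -> Q -> Q
usage: c (λ-bound) ×1, b (λ-bound) ×1, a (λ-bound) ×1, n (λ-bound) ×0, d (λ-bound) ×0
use order (left to right): a, c, b
typing: ✓ — Q -> Q -> Q
all disciplines: ordered ✗, linear ✗, affine ✓, relevant ✗, unrestricted ✓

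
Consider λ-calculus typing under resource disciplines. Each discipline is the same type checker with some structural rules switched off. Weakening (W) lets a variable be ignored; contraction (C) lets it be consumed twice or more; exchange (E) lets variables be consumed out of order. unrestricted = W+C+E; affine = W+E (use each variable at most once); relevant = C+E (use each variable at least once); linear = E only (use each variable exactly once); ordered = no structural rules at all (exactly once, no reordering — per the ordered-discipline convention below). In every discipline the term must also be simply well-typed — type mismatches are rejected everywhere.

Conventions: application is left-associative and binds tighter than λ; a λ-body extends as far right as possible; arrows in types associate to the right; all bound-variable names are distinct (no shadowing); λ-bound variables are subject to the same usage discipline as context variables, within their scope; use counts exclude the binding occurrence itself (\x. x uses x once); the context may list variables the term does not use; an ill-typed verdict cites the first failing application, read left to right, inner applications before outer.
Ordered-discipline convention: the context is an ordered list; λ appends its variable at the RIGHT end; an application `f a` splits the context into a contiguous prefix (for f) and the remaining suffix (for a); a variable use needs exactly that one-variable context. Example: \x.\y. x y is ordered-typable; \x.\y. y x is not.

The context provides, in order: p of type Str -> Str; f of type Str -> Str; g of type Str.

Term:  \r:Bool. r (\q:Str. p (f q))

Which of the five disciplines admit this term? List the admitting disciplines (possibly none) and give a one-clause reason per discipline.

admitted by: none
use counts: p: 1; f: 1; g: 0; r (λ-bound): 1; q (λ-bound): 1
use order (left to right): r, p, f, q
typing: ill-typed: non-arrow in function slot: Bool
ordered: ✗ — not simply typable
linear: ✗ — fails simple typing
affine: ✗ — a type mismatch blocks all five
relevant: ✗ — the type mismatch rejects it
unrestricted: ✗ — not simply typable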